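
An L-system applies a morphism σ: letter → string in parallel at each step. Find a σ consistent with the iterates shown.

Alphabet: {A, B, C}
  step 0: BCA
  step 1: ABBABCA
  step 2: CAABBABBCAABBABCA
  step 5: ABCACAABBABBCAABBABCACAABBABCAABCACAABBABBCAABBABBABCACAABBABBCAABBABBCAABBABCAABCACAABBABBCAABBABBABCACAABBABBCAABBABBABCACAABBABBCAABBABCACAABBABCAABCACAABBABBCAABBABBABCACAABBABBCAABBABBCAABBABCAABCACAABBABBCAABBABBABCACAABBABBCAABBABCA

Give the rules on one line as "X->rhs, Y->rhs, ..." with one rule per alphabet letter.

  step 1 ⇒ step 2: ABBABCA ⇒ CA·ABB·ABB·CA·ABB·AB·CA
    A ↦ CA
    B ↦ ABB
    C ↦ AB

A->CA, B->ABB, C->AB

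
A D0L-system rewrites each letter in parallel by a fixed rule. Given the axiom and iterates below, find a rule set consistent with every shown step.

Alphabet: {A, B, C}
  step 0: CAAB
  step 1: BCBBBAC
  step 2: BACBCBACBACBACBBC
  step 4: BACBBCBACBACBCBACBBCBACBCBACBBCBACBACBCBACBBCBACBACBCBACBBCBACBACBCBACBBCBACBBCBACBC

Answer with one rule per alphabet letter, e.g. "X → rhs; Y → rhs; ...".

A->B, B->BAC, C->BC

  step 1 ⇒ step 2: BCBBBAC ⇒ BAC·BC·BAC·BAC·BAC·B·BC
    A ↦ B
    B ↦ BAC
    C ↦ BC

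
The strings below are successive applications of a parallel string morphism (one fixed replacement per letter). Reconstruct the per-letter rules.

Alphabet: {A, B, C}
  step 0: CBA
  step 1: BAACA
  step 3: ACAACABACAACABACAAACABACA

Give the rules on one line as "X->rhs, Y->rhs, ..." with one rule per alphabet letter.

  step 0 ⇒ step 1: CBA ⇒ B·A·ACA
    A ↦ ACA
    B ↦ A
    C ↦ B

A->ACA, B->A, C->B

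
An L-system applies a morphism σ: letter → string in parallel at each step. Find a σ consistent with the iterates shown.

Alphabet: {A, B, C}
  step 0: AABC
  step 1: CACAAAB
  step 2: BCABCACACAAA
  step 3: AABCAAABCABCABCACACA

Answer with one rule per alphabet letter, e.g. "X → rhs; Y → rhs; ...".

  step 2 ⇒ step 3: BCABCACACAAA ⇒ AA·B·CA·AA·B·CA·B·CA·B·CA·CA·CA
    A ↦ CA
    B ↦ AA
    C ↦ B

A->CA, B->AA, C->B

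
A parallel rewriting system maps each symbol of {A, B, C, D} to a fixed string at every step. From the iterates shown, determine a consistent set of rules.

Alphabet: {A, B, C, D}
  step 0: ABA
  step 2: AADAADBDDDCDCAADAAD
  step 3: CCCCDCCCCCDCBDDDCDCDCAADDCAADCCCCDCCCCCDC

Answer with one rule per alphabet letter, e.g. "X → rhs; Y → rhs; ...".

  step 2 ⇒ step 3: AADAADBDDDCDCAADAAD ⇒ CC·CC·DC·CC·CC·DC·BDD·DC·DC·DC·AAD·DC·AAD·CC·CC·DC·CC·CC·DC
    A ↦ CC
    B ↦ BDD
    C ↦ AAD
    D ↦ DC

A->CC, B->BDD, C->AAD, D->DC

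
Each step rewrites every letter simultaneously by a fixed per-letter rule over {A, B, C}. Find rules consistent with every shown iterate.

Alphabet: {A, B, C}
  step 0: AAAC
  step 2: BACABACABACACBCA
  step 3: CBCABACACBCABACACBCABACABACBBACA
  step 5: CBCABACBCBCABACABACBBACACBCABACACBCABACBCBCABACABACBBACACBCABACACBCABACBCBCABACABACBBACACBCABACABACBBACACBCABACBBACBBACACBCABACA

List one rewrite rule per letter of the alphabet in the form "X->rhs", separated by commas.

A->CA, B->CB, C->BA

  step 2 ⇒ step 3: BACABACABACACBCA ⇒ CB·CA·BA·CA·CB·CA·BA·CA·CB·CA·BA·CA·BA·CB·BA·CA
    A ↦ CA
    B ↦ CB
    C ↦ BA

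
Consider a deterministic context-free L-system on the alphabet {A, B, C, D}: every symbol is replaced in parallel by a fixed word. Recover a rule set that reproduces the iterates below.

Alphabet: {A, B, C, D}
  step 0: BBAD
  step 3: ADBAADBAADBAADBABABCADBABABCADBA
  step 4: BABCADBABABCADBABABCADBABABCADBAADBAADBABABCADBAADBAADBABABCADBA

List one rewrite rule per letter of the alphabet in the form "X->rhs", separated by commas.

A->BA, B->AD, C->BA, D->BC

  step 3 ⇒ step 4: ADBAADBAADBAADBABABCADBABABCADBA ⇒ BA·BC·AD·BA·BA·BC·AD·BA·BA·BC·AD·BA·BA·BC·AD·BA·AD·BA·AD·BA·BA·BC·AD·BA·AD·BA·AD·BA·BA·BC·AD·BA
    A ↦ BA
    B ↦ AD
    C ↦ BA
    D ↦ BC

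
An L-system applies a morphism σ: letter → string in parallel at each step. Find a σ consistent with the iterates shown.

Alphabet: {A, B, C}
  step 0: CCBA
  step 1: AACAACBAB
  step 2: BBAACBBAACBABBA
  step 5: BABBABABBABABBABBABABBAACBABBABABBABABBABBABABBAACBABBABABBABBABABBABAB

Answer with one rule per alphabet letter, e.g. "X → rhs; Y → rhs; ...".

  step 1 ⇒ step 2: AACAACBAB ⇒ B·B·AAC·B·B·AAC·BA·B·BA
    A ↦ B
    B ↦ BA
    C ↦ AAC

A->B, B->BA, C->AAC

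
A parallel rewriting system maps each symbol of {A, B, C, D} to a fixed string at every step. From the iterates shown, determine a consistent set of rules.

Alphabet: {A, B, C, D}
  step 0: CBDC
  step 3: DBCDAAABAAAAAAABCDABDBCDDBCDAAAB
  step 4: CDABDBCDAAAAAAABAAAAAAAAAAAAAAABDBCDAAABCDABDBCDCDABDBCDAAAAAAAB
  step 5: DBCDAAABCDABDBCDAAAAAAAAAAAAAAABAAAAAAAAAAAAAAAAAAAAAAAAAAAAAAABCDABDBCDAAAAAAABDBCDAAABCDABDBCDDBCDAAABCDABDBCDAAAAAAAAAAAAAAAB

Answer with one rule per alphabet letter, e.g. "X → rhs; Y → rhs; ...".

A->AA, B->AB, C->DB, D->CD

  step 4 ⇒ step 5: CDABDBCDAAAAAAABAAAAAAAAAAAAAAABDBCDAAABCDABDBCDCDABDBCDAAAAAAAB ⇒ DB·CD·AA·AB·CD·AB·DB·CD·AA·AA·AA·AA·AA·AA·AA·AB·AA·AA·AA·AA·AA·AA·AA·AA·AA·AA·AA·AA·AA·AA·AA·AB·CD·AB·DB·CD·AA·AA·AA·AB·DB·CD·AA·AB·CD·AB·DB·CD·DB·CD·AA·AB·CD·AB·DB·CD·AA·AA·AA·AA·AA·AA·AA·AB
    A ↦ AA
    B ↦ AB
    C ↦ DB
    D ↦ CD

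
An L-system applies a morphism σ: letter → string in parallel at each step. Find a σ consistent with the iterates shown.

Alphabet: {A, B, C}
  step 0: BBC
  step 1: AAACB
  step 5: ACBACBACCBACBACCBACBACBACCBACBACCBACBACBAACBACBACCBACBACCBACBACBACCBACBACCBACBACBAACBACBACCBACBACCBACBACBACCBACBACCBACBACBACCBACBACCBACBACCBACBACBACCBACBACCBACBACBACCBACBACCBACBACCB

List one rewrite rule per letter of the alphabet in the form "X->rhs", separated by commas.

A->CCB, B->A, C->ACB

  step 0 ⇒ step 1: BBC ⇒ A·A·ACB
    B ↦ A
    C ↦ ACB
    A ↦ CCB  (constrained at step 1)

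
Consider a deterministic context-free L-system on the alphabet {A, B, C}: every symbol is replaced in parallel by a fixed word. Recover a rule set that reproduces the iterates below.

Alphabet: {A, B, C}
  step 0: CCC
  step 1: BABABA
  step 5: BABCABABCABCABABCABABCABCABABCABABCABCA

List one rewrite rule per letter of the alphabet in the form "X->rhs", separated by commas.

  step 0 ⇒ step 1: CCC ⇒ BA·BA·BA
    C ↦ BA
    A ↦ B  (constrained at step 1)
    B ↦ CA  (constrained at step 1)

A->B, B->CA, C->BA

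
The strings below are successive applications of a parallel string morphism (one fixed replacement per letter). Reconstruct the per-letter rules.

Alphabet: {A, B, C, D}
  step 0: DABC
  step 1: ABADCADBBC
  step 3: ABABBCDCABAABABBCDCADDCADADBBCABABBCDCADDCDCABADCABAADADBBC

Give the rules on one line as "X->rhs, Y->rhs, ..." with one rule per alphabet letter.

  step 0 ⇒ step 1: DABC ⇒ ABA·DC·AD·BBC
    A ↦ DC
    B ↦ AD
    C ↦ BBC
    D ↦ ABA

A->DC, B->AD, C->BBC, D->ABA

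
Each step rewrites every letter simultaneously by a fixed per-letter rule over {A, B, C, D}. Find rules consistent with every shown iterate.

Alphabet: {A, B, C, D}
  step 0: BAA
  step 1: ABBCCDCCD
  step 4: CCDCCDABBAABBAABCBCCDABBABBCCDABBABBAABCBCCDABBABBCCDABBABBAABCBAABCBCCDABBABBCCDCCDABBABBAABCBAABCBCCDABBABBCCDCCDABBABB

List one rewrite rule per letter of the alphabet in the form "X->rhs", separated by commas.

A->CCD, B->ABB, C->A, D->BCB

  step 0 ⇒ step 1: BAA ⇒ ABB·CCD·CCD
    A ↦ CCD
    B ↦ ABB
    C ↦ A  (constrained at step 1)
    D ↦ BCB  (constrained at step 1)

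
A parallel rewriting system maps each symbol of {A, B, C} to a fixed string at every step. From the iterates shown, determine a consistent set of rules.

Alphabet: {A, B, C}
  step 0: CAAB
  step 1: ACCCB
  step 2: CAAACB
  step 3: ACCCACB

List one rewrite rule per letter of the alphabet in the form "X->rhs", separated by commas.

  step 2 ⇒ step 3: CAAACB ⇒ A·C·C·C·A·CB
    A ↦ C
    B ↦ CB
    C ↦ A

A->C, B->CB, C->A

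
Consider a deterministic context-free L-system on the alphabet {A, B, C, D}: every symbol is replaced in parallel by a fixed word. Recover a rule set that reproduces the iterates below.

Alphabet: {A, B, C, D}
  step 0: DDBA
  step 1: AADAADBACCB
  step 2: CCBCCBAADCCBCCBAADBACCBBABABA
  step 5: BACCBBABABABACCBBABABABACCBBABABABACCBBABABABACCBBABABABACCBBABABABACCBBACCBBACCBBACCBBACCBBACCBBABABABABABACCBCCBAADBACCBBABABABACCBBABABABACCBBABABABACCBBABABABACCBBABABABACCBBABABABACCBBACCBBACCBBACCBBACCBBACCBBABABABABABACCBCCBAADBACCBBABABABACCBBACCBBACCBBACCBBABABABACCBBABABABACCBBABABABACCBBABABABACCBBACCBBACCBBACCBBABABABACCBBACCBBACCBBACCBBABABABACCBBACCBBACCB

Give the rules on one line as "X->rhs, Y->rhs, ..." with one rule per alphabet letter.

  step 1 ⇒ step 2: AADAADBACCB ⇒ CCB·CCB·AAD·CCB·CCB·AAD·BA·CCB·BA·BA·BA
    A ↦ CCB
    B ↦ BA
    C ↦ BA
    D ↦ AAD

A->CCB, B->BA, C->BA, D->AAD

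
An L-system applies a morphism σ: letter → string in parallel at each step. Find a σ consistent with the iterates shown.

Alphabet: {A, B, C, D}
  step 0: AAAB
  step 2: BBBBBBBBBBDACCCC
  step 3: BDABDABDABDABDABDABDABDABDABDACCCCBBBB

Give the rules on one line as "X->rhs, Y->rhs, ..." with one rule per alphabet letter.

  step 2 ⇒ step 3: BBBBBBBBBBDACCCC ⇒ BDA·BDA·BDA·BDA·BDA·BDA·BDA·BDA·BDA·BDA·C·CCC·B·B·B·B
    A ↦ CCC
    B ↦ BDA
    C ↦ B
    D ↦ C

A->CCC, B->BDA, C->B, D->C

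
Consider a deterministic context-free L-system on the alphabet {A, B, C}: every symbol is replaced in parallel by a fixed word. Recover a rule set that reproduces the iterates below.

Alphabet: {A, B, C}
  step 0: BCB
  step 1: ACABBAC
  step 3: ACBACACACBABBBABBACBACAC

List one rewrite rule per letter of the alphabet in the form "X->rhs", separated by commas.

A->B, B->AC, C->ABB

  step 0 ⇒ step 1: BCB ⇒ AC·ABB·AC
    B ↦ AC
    C ↦ ABB
    A ↦ B  (constrained at step 1)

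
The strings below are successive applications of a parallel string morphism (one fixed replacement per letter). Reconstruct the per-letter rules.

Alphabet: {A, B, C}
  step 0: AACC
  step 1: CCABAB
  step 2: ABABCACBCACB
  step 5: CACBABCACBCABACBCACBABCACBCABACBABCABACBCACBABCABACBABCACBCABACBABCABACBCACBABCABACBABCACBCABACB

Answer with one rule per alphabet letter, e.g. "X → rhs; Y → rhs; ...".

  step 1 ⇒ step 2: CCABAB ⇒ AB·AB·C·ACB·C·ACB
    A ↦ C
    B ↦ ACB
    C ↦ AB

A->C, B->ACB, C->AB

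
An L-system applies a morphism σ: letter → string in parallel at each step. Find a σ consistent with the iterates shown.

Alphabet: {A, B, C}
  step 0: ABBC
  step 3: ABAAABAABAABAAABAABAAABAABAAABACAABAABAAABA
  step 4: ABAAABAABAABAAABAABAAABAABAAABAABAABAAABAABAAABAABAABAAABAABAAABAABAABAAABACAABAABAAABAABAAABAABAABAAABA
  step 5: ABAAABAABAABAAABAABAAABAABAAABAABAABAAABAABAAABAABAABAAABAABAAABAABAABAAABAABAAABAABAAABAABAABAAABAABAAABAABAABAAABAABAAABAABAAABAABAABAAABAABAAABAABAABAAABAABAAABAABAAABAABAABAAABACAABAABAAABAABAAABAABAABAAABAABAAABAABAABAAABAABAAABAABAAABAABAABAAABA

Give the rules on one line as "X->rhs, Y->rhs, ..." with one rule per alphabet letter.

A->ABA, B->A, C->CA

  step 4 ⇒ step 5: ABAAABAABAABAAABAABAAABAABAAABAABAABAAABAABAAABAABAABAAABAABAAABAABAABAAABACAABAABAAABAABAAABAABAABAAABA ⇒ ABA·A·ABA·ABA·ABA·A·ABA·ABA·A·ABA·ABA·A·ABA·ABA·ABA·A·ABA·ABA·A·ABA·ABA·ABA·A·ABA·ABA·A·ABA·ABA·ABA·A·ABA·ABA·A·ABA·ABA·A·ABA·ABA·ABA·A·ABA·ABA·A·ABA·ABA·ABA·A·ABA·ABA·A·ABA·ABA·A·ABA·ABA·ABA·A·ABA·ABA·A·ABA·ABA·ABA·A·ABA·ABA·A·ABA·ABA·A·ABA·ABA·ABA·A·ABA·CA·ABA·ABA·A·ABA·ABA·A·ABA·ABA·ABA·A·ABA·ABA·A·ABA·ABA·ABA·A·ABA·ABA·A·ABA·ABA·A·ABA·ABA·ABA·A·ABA
    A ↦ ABA
    B ↦ A
    C ↦ CA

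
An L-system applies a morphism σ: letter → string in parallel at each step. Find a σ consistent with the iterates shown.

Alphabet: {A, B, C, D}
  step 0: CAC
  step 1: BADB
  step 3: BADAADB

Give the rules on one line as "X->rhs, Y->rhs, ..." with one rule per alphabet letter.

A->AD, B->C, C->B, D->A

  step 0 ⇒ step 1: CAC ⇒ B·AD·B
    A ↦ AD
    C ↦ B
    B ↦ C  (constrained at step 1)
    D ↦ A  (constrained at step 1)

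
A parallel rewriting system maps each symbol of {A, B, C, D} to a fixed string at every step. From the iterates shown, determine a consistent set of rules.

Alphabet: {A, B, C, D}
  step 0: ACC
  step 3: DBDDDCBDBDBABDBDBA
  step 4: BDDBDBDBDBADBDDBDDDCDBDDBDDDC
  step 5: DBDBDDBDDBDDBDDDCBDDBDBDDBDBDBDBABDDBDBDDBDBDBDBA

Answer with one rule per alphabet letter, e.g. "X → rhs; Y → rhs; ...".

A->DC, B->D, C->BA, D->BD

  step 4 ⇒ step 5: BDDBDBDBDBADBDDBDDDCDBDDBDDDC ⇒ D·BD·BD·D·BD·D·BD·D·BD·D·DC·BD·D·BD·BD·D·BD·BD·BD·BA·BD·D·BD·BD·D·BD·BD·BD·BA
    A ↦ DC
    B ↦ D
    C ↦ BA
    D ↦ BD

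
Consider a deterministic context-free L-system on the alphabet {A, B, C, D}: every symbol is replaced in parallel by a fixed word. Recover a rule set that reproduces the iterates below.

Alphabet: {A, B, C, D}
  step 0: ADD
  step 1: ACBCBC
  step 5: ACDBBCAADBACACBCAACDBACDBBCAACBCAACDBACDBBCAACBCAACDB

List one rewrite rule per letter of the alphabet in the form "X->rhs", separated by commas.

  step 0 ⇒ step 1: ADD ⇒ AC·BC·BC
    A ↦ AC
    D ↦ BC
    B ↦ A  (constrained at step 1)
    C ↦ DB  (constrained at step 1)

A->AC, B->A, C->DB, D->BC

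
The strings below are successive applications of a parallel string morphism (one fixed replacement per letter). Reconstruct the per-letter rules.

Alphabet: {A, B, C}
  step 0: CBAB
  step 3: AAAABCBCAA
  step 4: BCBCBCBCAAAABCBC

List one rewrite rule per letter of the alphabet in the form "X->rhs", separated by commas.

  step 3 ⇒ step 4: AAAABCBCAA ⇒ BC·BC·BC·BC·A·A·A·A·BC·BC
    A ↦ BC
    B ↦ A
    C ↦ A

A->BC, B->A, C->A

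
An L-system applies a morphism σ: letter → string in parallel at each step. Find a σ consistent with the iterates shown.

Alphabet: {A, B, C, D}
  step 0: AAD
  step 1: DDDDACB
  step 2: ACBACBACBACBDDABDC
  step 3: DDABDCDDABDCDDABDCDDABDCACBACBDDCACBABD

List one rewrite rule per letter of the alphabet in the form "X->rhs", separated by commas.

  step 2 ⇒ step 3: ACBACBACBACBDDABDC ⇒ DD·ABD·C·DD·ABD·C·DD·ABD·C·DD·ABD·C·ACB·ACB·DD·C·ACB·ABD
    A ↦ DD
    B ↦ C
    C ↦ ABD
    D ↦ ACB

A->DD, B->C, C->ABD, D->ACB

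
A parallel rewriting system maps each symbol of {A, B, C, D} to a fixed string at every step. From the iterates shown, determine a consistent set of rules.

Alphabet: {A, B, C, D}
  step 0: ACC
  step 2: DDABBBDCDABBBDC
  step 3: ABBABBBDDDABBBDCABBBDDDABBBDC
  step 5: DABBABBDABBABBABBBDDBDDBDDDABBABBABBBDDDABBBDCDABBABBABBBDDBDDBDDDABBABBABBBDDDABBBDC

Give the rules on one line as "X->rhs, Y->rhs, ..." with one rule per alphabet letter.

  step 2 ⇒ step 3: DDABBBDCDABBBDC ⇒ ABB·ABB·B·D·D·D·ABB·BDC·ABB·B·D·D·D·ABB·BDC
    A ↦ B
    B ↦ D
    C ↦ BDC
    D ↦ ABB

A->B, B->D, C->BDC, D->ABB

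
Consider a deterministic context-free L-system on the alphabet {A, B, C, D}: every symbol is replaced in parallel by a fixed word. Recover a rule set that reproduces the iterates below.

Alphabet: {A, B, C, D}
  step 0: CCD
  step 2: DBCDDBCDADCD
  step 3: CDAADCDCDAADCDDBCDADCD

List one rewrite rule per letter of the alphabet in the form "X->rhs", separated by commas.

  step 2 ⇒ step 3: DBCDDBCDADCD ⇒ CD·A·AD·CD·CD·A·AD·CD·DB·CD·AD·CD
    A ↦ DB
    B ↦ A
    C ↦ AD
    D ↦ CD

A->DB, B->A, C->AD, D->CD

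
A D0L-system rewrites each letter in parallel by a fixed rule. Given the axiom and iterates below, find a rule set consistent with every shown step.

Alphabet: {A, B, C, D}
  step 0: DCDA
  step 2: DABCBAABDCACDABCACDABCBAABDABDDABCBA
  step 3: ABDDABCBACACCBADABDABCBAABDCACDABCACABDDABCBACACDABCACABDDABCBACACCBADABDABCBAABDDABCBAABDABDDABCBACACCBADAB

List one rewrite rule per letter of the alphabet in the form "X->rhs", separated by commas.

  step 2 ⇒ step 3: DABCBAABDCACDABCACDABCBAABDABDDABCBA ⇒ ABD·DAB·CBA·CAC·CBA·DAB·DAB·CBA·ABD·CAC·DAB·CAC·ABD·DAB·CBA·CAC·DAB·CAC·ABD·DAB·CBA·CAC·CBA·DAB·DAB·CBA·ABD·DAB·CBA·ABD·ABD·DAB·CBA·CAC·CBA·DAB
    A ↦ DAB
    B ↦ CBA
    C ↦ CAC
    D ↦ ABD

A->DAB, B->CBA, C->CAC, D->ABD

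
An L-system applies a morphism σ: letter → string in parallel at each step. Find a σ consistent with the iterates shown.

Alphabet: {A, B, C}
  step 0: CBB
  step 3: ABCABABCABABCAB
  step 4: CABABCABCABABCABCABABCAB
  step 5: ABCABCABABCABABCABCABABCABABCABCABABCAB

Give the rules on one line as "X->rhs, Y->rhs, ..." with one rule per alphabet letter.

A->C, B->AB, C->AB

  step 4 ⇒ step 5: CABABCABCABABCABCABABCAB ⇒ AB·C·AB·C·AB·AB·C·AB·AB·C·AB·C·AB·AB·C·AB·AB·C·AB·C·AB·AB·C·AB
    A ↦ C
    B ↦ AB
    C ↦ AB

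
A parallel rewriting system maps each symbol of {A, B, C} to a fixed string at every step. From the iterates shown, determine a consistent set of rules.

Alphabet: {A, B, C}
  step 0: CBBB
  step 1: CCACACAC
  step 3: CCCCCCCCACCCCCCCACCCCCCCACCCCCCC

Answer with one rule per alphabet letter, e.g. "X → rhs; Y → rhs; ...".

  step 0 ⇒ step 1: CBBB ⇒ CC·AC·AC·AC
    B ↦ AC
    C ↦ CC
    A ↦ BC  (constrained at step 1)

A->BC, B->AC, C->CC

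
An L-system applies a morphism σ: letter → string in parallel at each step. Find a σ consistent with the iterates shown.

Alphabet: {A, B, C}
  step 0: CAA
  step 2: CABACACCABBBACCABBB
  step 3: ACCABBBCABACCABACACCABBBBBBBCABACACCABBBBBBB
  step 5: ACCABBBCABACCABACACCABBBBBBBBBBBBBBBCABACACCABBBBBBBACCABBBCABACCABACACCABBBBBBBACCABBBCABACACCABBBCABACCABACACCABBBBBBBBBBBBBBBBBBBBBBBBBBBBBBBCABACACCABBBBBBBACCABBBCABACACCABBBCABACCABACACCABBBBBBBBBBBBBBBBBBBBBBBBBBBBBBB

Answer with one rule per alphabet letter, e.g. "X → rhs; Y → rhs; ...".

A->CAB, B->BB, C->AC

  step 2 ⇒ step 3: CABACACCABBBACCABBB ⇒ AC·CAB·BB·CAB·AC·CAB·AC·AC·CAB·BB·BB·BB·CAB·AC·AC·CAB·BB·BB·BB
    A ↦ CAB
    B ↦ BB
    C ↦ AC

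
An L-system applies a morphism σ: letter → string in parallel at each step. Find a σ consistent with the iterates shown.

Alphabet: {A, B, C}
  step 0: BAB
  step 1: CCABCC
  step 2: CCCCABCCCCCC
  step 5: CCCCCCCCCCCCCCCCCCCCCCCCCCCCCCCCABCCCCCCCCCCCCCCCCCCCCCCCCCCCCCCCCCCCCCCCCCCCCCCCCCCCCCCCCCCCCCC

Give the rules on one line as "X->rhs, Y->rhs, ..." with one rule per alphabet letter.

  step 1 ⇒ step 2: CCABCC ⇒ CC·CC·AB·CC·CC·CC
    A ↦ AB
    B ↦ CC
    C ↦ CC

A->AB, B->CC, C->CC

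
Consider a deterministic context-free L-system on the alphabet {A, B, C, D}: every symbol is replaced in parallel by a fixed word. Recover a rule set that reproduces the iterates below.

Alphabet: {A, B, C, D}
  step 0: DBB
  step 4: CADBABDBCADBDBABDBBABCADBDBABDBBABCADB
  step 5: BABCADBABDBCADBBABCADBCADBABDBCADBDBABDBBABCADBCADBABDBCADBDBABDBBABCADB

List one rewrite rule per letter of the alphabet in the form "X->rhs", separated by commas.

  step 4 ⇒ step 5: CADBABDBCADBDBABDBBABCADBDBABDBBABCADB ⇒ B·AB·CA·DB·AB·DB·CA·DB·B·AB·CA·DB·CA·DB·AB·DB·CA·DB·DB·AB·DB·B·AB·CA·DB·CA·DB·AB·DB·CA·DB·DB·AB·DB·B·AB·CA·DB
    A ↦ AB
    B ↦ DB
    C ↦ B
    D ↦ CA

A->AB, B->DB, C->B, D->CA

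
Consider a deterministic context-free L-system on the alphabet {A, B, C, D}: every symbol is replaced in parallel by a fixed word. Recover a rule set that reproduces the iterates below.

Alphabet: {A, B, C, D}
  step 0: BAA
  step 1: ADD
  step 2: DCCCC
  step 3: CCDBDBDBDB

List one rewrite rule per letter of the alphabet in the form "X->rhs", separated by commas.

A->D, B->A, C->DB, D->CC

  step 2 ⇒ step 3: DCCCC ⇒ CC·DB·DB·DB·DB
    C ↦ DB
    D ↦ CC
  step 0 ⇒ step 1: BAA ⇒ A·D·D
    A ↦ D
  step 0 ⇒ step 1: BAA ⇒ A·D·D
    B ↦ A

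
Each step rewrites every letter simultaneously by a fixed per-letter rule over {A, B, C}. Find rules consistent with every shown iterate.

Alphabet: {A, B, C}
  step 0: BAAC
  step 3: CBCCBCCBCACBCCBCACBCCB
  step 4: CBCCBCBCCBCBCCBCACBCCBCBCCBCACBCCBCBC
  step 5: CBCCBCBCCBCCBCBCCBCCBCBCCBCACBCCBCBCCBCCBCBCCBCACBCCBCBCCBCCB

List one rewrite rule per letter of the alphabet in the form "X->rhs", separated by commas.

A->CA, B->C, C->CB

  step 4 ⇒ step 5: CBCCBCBCCBCBCCBCACBCCBCBCCBCACBCCBCBC ⇒ CB·C·CB·CB·C·CB·C·CB·CB·C·CB·C·CB·CB·C·CB·CA·CB·C·CB·CB·C·CB·C·CB·CB·C·CB·CA·CB·C·CB·CB·C·CB·C·CB
    A ↦ CA
    B ↦ C
    C ↦ CB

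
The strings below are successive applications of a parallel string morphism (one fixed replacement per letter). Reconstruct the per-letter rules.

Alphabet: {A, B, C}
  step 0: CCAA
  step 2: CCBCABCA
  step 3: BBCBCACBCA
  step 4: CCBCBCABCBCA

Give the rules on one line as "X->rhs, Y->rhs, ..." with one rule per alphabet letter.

A->CA, B->C, C->B

  step 3 ⇒ step 4: BBCBCACBCA ⇒ C·C·B·C·B·CA·B·C·B·CA
    A ↦ CA
    B ↦ C
    C ↦ B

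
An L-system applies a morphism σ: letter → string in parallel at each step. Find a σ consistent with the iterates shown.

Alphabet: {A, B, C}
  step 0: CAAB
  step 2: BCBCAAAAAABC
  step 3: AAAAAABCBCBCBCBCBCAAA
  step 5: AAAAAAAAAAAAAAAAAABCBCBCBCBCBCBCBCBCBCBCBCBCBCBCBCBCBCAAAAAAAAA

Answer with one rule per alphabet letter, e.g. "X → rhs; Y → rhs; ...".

  step 2 ⇒ step 3: BCBCAAAAAABC ⇒ A·AA·A·AA·BC·BC·BC·BC·BC·BC·A·AA
    A ↦ BC
    B ↦ A
    C ↦ AA

A->BC, B->A, C->AA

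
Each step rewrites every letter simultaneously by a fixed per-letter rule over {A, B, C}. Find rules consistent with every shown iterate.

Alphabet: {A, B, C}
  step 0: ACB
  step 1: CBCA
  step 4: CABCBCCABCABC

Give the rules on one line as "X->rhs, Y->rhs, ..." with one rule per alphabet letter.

  step 0 ⇒ step 1: ACB ⇒ C·BC·A
    A ↦ C
    B ↦ A
    C ↦ BC

A->C, B->A, C->BC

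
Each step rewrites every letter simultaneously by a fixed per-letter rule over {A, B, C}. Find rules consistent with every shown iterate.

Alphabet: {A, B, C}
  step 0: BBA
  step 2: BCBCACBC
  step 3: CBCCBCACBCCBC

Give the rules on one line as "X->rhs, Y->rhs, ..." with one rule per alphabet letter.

  step 2 ⇒ step 3: BCBCACBC ⇒ C·BC·C·BC·AC·BC·C·BC
    A ↦ AC
    B ↦ C
    C ↦ BC

A->AC, B->C, C->BC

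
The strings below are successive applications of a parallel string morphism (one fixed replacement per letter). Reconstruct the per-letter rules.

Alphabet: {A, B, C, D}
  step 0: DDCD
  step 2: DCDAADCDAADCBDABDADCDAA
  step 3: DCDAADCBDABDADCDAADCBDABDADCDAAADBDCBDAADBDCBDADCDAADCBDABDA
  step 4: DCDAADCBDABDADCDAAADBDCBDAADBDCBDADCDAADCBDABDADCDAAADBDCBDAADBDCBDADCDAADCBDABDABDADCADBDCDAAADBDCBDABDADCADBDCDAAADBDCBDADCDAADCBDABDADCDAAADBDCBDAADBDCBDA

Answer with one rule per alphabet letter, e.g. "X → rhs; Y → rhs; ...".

A->BDA, B->ADB, C->DAA, D->DC

  step 3 ⇒ step 4: DCDAADCBDABDADCDAADCBDABDADCDAAADBDCBDAADBDCBDADCDAADCBDABDA ⇒ DC·DAA·DC·BDA·BDA·DC·DAA·ADB·DC·BDA·ADB·DC·BDA·DC·DAA·DC·BDA·BDA·DC·DAA·ADB·DC·BDA·ADB·DC·BDA·DC·DAA·DC·BDA·BDA·BDA·DC·ADB·DC·DAA·ADB·DC·BDA·BDA·DC·ADB·DC·DAA·ADB·DC·BDA·DC·DAA·DC·BDA·BDA·DC·DAA·ADB·DC·BDA·ADB·DC·BDA
    A ↦ BDA
    B ↦ ADB
    C ↦ DAA
    D ↦ DC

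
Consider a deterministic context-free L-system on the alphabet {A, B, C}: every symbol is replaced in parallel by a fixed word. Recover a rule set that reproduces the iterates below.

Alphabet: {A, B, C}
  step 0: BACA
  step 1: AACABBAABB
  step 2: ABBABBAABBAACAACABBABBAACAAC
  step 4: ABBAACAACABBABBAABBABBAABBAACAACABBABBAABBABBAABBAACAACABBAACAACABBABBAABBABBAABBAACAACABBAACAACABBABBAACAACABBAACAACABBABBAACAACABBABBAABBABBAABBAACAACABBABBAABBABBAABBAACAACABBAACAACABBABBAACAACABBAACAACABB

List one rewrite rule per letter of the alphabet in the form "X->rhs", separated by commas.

  step 1 ⇒ step 2: AACABBAABB ⇒ ABB·ABB·A·ABB·AAC·AAC·ABB·ABB·AAC·AAC
    A ↦ ABB
    B ↦ AAC
    C ↦ A

A->ABB, B->AAC, C->A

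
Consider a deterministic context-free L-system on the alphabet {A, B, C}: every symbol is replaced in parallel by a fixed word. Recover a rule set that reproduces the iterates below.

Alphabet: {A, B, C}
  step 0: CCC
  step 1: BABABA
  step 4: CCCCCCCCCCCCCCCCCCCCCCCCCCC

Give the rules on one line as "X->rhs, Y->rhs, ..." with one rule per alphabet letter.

A->C, B->CC, C->BA

  step 0 ⇒ step 1: CCC ⇒ BA·BA·BA
    C ↦ BA
    A ↦ C  (constrained at step 1)
    B ↦ CC  (constrained at step 1)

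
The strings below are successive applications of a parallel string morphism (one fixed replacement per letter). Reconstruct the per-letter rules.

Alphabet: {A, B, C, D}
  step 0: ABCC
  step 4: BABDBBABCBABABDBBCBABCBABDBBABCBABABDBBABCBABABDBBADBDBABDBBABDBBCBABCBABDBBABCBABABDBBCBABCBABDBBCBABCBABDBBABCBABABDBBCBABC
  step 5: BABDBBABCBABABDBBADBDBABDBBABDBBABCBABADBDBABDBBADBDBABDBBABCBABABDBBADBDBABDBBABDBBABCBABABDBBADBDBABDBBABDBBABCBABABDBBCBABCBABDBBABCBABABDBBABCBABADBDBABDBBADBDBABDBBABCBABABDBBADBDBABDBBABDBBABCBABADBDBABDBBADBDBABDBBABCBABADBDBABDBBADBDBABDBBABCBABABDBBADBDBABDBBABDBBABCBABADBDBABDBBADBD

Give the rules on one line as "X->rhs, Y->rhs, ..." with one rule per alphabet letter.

  step 4 ⇒ step 5: BABDBBABCBABABDBBCBABCBABDBBABCBABABDBBABCBABABDBBADBDBABDBBABDBBCBABCBABDBBABCBABABDBBCBABCBABDBBCBABCBABDBBABCBABABDBBCBABC ⇒ BA·BDB·BA·BC·BA·BA·BDB·BA·DBD·BA·BDB·BA·BDB·BA·BC·BA·BA·DBD·BA·BDB·BA·DBD·BA·BDB·BA·BC·BA·BA·BDB·BA·DBD·BA·BDB·BA·BDB·BA·BC·BA·BA·BDB·BA·DBD·BA·BDB·BA·BDB·BA·BC·BA·BA·BDB·BC·BA·BC·BA·BDB·BA·BC·BA·BA·BDB·BA·BC·BA·BA·DBD·BA·BDB·BA·DBD·BA·BDB·BA·BC·BA·BA·BDB·BA·DBD·BA·BDB·BA·BDB·BA·BC·BA·BA·DBD·BA·BDB·BA·DBD·BA·BDB·BA·BC·BA·BA·DBD·BA·BDB·BA·DBD·BA·BDB·BA·BC·BA·BA·BDB·BA·DBD·BA·BDB·BA·BDB·BA·BC·BA·BA·DBD·BA·BDB·BA·DBD
    A ↦ BDB
    B ↦ BA
    C ↦ DBD
    D ↦ BC

A->BDB, B->BA, C->DBD, D->BC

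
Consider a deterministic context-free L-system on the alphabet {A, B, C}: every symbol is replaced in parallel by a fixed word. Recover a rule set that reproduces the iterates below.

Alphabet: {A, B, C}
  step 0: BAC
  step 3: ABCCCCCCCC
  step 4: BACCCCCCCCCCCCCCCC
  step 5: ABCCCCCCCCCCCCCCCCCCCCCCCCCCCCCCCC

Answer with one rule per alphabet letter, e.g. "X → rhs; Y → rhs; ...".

A->B, B->A, C->CC

  step 4 ⇒ step 5: BACCCCCCCCCCCCCCCC ⇒ A·B·CC·CC·CC·CC·CC·CC·CC·CC·CC·CC·CC·CC·CC·CC·CC·CC
    A ↦ B
    B ↦ A
    C ↦ CC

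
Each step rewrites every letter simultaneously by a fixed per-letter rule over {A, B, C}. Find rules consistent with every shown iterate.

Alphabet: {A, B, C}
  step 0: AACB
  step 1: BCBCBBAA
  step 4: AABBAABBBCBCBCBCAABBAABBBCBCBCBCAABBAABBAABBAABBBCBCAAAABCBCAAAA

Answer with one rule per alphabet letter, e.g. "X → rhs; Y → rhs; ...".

  step 0 ⇒ step 1: AACB ⇒ BC·BC·BB·AA
    A ↦ BC
    B ↦ AA
    C ↦ BB

A->BC, B->AA, C->BB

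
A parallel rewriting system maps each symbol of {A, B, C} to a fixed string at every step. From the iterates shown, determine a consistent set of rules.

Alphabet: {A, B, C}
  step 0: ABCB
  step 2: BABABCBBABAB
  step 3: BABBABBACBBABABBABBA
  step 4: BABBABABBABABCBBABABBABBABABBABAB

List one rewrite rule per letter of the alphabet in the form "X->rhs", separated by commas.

A->B, B->BA, C->CB

  step 3 ⇒ step 4: BABBABBACBBABABBABBA ⇒ BA·B·BA·BA·B·BA·BA·B·CB·BA·BA·B·BA·B·BA·BA·B·BA·BA·B
    A ↦ B
    B ↦ BA
    C ↦ CB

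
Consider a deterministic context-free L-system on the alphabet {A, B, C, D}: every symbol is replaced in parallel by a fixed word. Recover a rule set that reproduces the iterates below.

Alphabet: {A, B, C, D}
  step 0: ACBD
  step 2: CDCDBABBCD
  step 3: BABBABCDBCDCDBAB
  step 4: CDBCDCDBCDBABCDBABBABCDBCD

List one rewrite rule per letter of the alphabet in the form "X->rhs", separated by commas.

A->B, B->CD, C->B, D->AB

  step 3 ⇒ step 4: BABBABCDBCDCDBAB ⇒ CD·B·CD·CD·B·CD·B·AB·CD·B·AB·B·AB·CD·B·CD
    A ↦ B
    B ↦ CD
    C ↦ B
    D ↦ AB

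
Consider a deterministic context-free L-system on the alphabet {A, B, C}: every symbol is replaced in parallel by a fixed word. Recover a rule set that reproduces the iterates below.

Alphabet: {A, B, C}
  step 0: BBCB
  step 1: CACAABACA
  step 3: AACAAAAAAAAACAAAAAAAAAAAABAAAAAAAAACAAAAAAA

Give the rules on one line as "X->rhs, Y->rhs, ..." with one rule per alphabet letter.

  step 0 ⇒ step 1: BBCB ⇒ CA·CA·ABA·CA
    B ↦ CA
    C ↦ ABA
    A ↦ AA  (constrained at step 1)

A->AA, B->CA, C->ABA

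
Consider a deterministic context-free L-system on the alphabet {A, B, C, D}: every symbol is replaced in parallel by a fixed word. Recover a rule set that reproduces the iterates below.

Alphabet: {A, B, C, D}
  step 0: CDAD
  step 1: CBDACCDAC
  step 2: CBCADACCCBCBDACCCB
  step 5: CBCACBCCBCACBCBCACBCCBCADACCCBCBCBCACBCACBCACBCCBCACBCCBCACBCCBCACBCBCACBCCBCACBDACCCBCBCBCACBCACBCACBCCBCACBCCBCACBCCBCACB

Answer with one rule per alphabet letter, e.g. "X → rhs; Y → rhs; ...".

  step 1 ⇒ step 2: CBDACCDAC ⇒ CB·CA·DAC·C·CB·CB·DAC·C·CB
    A ↦ C
    B ↦ CA
    C ↦ CB
    D ↦ DAC

A->C, B->CA, C->CB, D->DAC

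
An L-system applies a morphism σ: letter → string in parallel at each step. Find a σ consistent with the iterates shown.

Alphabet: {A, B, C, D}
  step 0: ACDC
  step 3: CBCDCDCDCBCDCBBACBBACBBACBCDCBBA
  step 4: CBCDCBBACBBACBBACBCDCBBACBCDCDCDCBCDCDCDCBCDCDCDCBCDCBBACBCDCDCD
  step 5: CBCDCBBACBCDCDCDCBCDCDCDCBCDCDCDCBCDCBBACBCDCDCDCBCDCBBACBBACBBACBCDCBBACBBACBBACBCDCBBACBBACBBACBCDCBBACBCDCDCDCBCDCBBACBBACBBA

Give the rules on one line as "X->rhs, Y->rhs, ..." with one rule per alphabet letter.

  step 4 ⇒ step 5: CBCDCBBACBBACBBACBCDCBBACBCDCDCDCBCDCDCDCBCDCDCDCBCDCBBACBCDCDCD ⇒ CB·CD·CB·BA·CB·CD·CD·CD·CB·CD·CD·CD·CB·CD·CD·CD·CB·CD·CB·BA·CB·CD·CD·CD·CB·CD·CB·BA·CB·BA·CB·BA·CB·CD·CB·BA·CB·BA·CB·BA·CB·CD·CB·BA·CB·BA·CB·BA·CB·CD·CB·BA·CB·CD·CD·CD·CB·CD·CB·BA·CB·BA·CB·BA
    A ↦ CD
    B ↦ CD
    C ↦ CB
    D ↦ BA

A->CD, B->CD, C->CB, D->BA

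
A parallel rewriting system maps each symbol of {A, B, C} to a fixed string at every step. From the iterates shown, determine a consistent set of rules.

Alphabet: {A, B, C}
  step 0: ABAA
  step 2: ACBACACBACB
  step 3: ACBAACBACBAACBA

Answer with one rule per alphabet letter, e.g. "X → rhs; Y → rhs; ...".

A->AC, B->A, C->B

  step 2 ⇒ step 3: ACBACACBACB ⇒ AC·B·A·AC·B·AC·B·A·AC·B·A
    A ↦ AC
    B ↦ A
    C ↦ B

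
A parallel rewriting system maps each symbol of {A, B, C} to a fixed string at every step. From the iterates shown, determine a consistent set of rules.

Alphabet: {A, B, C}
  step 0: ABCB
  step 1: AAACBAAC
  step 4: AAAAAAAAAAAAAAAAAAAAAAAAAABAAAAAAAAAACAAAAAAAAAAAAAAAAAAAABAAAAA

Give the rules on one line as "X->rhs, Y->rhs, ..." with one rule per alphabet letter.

  step 0 ⇒ step 1: ABCB ⇒ AA·AC·BA·AC
    A ↦ AA
    B ↦ AC
    C ↦ BA

A->AA, B->AC, C->BA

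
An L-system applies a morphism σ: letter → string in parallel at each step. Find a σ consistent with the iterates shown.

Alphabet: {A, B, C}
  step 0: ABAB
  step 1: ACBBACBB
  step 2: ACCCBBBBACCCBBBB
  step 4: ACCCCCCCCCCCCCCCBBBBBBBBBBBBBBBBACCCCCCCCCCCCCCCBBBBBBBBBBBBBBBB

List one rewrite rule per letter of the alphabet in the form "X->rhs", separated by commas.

A->AC, B->BB, C->CC

  step 1 ⇒ step 2: ACBBACBB ⇒ AC·CC·BB·BB·AC·CC·BB·BB
    A ↦ AC
    B ↦ BB
    C ↦ CC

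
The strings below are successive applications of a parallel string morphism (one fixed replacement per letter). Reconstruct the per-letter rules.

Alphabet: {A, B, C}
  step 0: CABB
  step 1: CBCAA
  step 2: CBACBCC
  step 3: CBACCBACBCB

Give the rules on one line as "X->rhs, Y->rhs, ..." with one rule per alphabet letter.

A->C, B->A, C->CB

  step 2 ⇒ step 3: CBACBCC ⇒ CB·A·C·CB·A·CB·CB
    A ↦ C
    B ↦ A
    C ↦ CB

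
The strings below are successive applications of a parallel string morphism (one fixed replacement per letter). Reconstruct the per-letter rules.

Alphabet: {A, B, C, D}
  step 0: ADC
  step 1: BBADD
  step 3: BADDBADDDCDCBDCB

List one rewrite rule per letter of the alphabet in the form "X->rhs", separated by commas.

  step 0 ⇒ step 1: ADC ⇒ B·BA·DD
    A ↦ B
    C ↦ DD
    D ↦ BA
    B ↦ DC  (constrained at step 1)

A->B, B->DC, C->DD, D->BA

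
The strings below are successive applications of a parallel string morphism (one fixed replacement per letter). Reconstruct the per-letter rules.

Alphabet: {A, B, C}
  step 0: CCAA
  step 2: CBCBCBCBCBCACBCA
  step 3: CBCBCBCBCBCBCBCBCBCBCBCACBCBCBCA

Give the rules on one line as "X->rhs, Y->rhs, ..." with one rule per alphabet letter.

  step 2 ⇒ step 3: CBCBCBCBCBCACBCA ⇒ CB·CB·CB·CB·CB·CB·CB·CB·CB·CB·CB·CA·CB·CB·CB·CA
    A ↦ CA
    B ↦ CB
    C ↦ CB

A->CA, B->CB, C->CB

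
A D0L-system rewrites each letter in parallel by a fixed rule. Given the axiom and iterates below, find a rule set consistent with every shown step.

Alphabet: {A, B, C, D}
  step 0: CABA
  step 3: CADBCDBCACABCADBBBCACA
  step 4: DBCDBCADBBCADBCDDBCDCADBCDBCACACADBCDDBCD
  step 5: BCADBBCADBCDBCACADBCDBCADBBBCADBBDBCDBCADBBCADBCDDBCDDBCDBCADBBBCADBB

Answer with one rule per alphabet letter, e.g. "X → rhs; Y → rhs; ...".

  step 4 ⇒ step 5: DBCDBCADBBCADBCDDBCDCADBCDBCACACADBCDDBCD ⇒ B·CA·DB·B·CA·DB·CD·B·CA·CA·DB·CD·B·CA·DB·B·B·CA·DB·B·DB·CD·B·CA·DB·B·CA·DB·CD·DB·CD·DB·CD·B·CA·DB·B·B·CA·DB·B
    A ↦ CD
    B ↦ CA
    C ↦ DB
    D ↦ B

A->CD, B->CA, C->DB, D->B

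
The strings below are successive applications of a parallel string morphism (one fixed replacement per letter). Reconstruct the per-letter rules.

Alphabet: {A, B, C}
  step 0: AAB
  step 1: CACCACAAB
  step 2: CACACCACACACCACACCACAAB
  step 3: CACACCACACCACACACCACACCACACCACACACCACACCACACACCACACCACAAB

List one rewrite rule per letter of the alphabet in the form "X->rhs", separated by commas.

A->CAC, B->AAB, C->CA

  step 2 ⇒ step 3: CACACCACACACCACACCACAAB ⇒ CA·CAC·CA·CAC·CA·CA·CAC·CA·CAC·CA·CAC·CA·CA·CAC·CA·CAC·CA·CA·CAC·CA·CAC·CAC·AAB
    A ↦ CAC
    B ↦ AAB
    C ↦ CA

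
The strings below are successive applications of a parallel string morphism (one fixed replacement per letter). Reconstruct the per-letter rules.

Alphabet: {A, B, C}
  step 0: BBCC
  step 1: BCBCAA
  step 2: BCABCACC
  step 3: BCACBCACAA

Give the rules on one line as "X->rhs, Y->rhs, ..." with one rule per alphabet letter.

  step 2 ⇒ step 3: BCABCACC ⇒ BC·A·C·BC·A·C·A·A
    A ↦ C
    B ↦ BC
    C ↦ A

A->C, B->BC, C->A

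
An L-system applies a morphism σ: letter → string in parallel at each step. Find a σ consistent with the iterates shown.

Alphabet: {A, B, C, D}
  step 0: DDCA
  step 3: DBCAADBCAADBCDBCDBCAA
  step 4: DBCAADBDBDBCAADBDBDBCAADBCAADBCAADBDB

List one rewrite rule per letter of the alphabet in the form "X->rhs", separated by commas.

  step 3 ⇒ step 4: DBCAADBCAADBCDBCDBCAA ⇒ DB·C·AA·DB·DB·DB·C·AA·DB·DB·DB·C·AA·DB·C·AA·DB·C·AA·DB·DB
    A ↦ DB
    B ↦ C
    C ↦ AA
    D ↦ DB

A->DB, B->C, C->AA, D->DB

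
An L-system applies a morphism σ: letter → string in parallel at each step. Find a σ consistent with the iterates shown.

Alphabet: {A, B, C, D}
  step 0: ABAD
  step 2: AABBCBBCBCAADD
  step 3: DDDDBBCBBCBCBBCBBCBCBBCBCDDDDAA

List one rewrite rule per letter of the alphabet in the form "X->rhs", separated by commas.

A->DD, B->BBC, C->BC, D->A

  step 2 ⇒ step 3: AABBCBBCBCAADD ⇒ DD·DD·BBC·BBC·BC·BBC·BBC·BC·BBC·BC·DD·DD·A·A
    A ↦ DD
    B ↦ BBC
    C ↦ BC
    D ↦ A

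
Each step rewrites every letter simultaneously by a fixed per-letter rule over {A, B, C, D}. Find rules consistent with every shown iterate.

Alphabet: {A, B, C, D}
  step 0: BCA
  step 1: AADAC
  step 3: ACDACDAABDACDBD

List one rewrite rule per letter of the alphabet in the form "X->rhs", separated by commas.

A->AC, B->AA, C->D, D->BD

  step 0 ⇒ step 1: BCA ⇒ AA·D·AC
    A ↦ AC
    B ↦ AA
    C ↦ D
    D ↦ BD  (constrained at step 1)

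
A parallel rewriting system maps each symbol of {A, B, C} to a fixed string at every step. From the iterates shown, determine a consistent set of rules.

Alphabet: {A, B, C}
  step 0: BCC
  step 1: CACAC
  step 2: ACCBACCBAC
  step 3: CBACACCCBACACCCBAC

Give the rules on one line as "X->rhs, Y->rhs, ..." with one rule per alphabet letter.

A->CB, B->C, C->AC

  step 2 ⇒ step 3: ACCBACCBAC ⇒ CB·AC·AC·C·CB·AC·AC·C·CB·AC
    A ↦ CB
    B ↦ C
    C ↦ AC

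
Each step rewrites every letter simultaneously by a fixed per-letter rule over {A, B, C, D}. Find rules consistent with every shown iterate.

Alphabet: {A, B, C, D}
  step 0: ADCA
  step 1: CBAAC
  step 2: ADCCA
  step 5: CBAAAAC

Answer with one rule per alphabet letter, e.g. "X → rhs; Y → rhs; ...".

A->C, B->D, C->A, D->BA

  step 1 ⇒ step 2: CBAAC ⇒ A·D·C·C·A
    A ↦ C
    B ↦ D
    C ↦ A
  step 0 ⇒ step 1: ADCA ⇒ C·BA·A·C
    D ↦ BA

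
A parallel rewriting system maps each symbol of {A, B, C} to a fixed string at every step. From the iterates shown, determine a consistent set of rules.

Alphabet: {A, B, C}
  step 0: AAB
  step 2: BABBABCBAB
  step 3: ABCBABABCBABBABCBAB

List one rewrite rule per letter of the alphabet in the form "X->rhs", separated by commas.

  step 2 ⇒ step 3: BABBABCBAB ⇒ AB·CB·AB·AB·CB·AB·B·AB·CB·AB
    A ↦ CB
    B ↦ AB
    C ↦ B

A->CB, B->AB, C->B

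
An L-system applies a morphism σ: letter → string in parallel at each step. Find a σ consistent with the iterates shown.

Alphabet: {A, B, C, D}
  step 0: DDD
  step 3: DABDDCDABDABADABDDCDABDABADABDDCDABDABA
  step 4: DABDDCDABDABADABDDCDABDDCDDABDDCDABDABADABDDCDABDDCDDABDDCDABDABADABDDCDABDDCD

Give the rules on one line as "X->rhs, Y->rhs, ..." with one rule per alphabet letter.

A->D, B->DC, C->A, D->DAB

  step 3 ⇒ step 4: DABDDCDABDABADABDDCDABDABADABDDCDABDABA ⇒ DAB·D·DC·DAB·DAB·A·DAB·D·DC·DAB·D·DC·D·DAB·D·DC·DAB·DAB·A·DAB·D·DC·DAB·D·DC·D·DAB·D·DC·DAB·DAB·A·DAB·D·DC·DAB·D·DC·D
    A ↦ D
    B ↦ DC
    C ↦ A
    D ↦ DAB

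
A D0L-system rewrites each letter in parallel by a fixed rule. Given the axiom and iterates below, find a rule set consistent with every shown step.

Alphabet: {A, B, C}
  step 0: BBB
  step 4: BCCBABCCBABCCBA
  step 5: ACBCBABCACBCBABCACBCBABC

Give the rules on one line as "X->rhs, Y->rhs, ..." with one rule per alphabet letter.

  step 4 ⇒ step 5: BCCBABCCBABCCBA ⇒ A·CB·CB·A·BC·A·CB·CB·A·BC·A·CB·CB·A·BC
    A ↦ BC
    B ↦ A
    C ↦ CB

A->BC, B->A, C->CB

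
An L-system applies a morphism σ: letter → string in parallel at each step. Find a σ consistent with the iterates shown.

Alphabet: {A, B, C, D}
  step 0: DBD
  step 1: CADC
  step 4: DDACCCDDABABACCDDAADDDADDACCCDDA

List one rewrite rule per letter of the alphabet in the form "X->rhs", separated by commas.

  step 0 ⇒ step 1: DBD ⇒ C·AD·C
    B ↦ AD
    D ↦ C
    A ↦ DDA  (constrained at step 1)
    C ↦ BA  (constrained at step 1)

A->DDA, B->AD, C->BA, D->C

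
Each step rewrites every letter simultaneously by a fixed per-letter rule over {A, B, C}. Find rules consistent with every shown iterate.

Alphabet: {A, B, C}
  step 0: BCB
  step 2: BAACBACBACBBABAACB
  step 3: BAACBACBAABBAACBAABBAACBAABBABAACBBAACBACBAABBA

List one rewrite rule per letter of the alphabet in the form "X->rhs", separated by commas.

A->ACB, B->BA, C->AAB

  step 2 ⇒ step 3: BAACBACBACBBABAACB ⇒ BA·ACB·ACB·AAB·BA·ACB·AAB·BA·ACB·AAB·BA·BA·ACB·BA·ACB·ACB·AAB·BA
    A ↦ ACB
    B ↦ BA
    C ↦ AAB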